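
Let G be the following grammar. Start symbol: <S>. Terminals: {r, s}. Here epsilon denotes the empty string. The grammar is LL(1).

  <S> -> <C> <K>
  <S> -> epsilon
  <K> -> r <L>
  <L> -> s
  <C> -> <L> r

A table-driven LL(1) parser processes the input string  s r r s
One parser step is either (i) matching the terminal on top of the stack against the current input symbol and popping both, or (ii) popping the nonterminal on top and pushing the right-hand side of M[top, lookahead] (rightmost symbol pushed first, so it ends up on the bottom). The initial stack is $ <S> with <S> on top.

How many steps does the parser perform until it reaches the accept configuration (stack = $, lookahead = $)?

9

     Stack        Input      Action
  1  $ <S>        s r r s $  expand <S> -> <C> <K>
  2  $ <K> <C>    s r r s $  expand <C> -> <L> r
  3  $ <K> r <L>  s r r s $  expand <L> -> s
  4  $ <K> r s    s r r s $  match s
  5  $ <K> r      r r s $    match r
  6  $ <K>        r s $      expand <K> -> r <L>
  7  $ <L> r      r s $      match r
  8  $ <L>        s $        expand <L> -> s
  9  $ s          s $        match s
Accept reached after 9 steps.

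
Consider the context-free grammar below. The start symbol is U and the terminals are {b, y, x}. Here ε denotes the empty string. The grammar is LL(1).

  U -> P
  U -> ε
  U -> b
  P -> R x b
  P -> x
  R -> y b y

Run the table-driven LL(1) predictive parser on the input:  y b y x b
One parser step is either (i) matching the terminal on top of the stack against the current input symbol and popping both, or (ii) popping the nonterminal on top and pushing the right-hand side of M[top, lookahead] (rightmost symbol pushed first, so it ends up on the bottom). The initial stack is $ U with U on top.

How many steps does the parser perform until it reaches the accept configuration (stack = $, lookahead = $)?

8

     Stack        Input        Action
  1  $ U          y b y x b $  expand U -> P
  2  $ P          y b y x b $  expand P -> R x b
  3  $ b x R      y b y x b $  expand R -> y b y
  4  $ b x y b y  y b y x b $  match y
  5  $ b x y b    b y x b $    match b
  6  $ b x y      y x b $      match y
  7  $ b x        x b $        match x
  8  $ b          b $          match b
Accept reached after 8 steps.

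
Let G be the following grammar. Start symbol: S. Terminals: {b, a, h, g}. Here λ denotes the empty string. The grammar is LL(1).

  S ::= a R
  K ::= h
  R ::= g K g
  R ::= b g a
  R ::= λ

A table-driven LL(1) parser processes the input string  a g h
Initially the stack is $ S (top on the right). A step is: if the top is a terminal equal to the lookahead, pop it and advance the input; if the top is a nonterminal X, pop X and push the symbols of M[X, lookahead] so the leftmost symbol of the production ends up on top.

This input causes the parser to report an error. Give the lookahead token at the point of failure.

step 1: stack=$ S  input=a g h $  — expand S ::= a R
step 2: stack=$ R a  input=a g h $  — match a
step 3: stack=$ R  input=g h $  — expand R ::= g K g
step 4: stack=$ g K g  input=g h $  — match g
step 5: stack=$ g K  input=h $  — expand K ::= h
step 6: stack=$ g h  input=h $  — match h
step 7: stack=$ g  input=$  — error: top is terminal g but lookahead is $

$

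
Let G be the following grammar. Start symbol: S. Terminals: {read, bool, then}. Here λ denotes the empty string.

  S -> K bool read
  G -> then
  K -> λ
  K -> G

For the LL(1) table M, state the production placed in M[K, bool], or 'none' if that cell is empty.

FIRST(G): from G->then we get {then}. So FIRST(G) = {then}.
FIRST(K): from K->λ we get {λ}; from K->G we get {then}. So FIRST(K) = {λ, then}.
FIRST(S): from S->K bool read we get {bool, then}. So FIRST(S) = {bool, then}.
FOLLOW(S) includes $ since S is the start symbol.
FOLLOW(K): in S->K bool read, K is followed by bool read with FIRST {bool}. Thus FOLLOW(K) = {bool}.
For K -> λ: FIRST(λ) = {λ}, so it goes in M[K, t] for t ∈ {}; since λ ∈ FIRST, also for every t ∈ FOLLOW(K) = {bool}.
For K -> G: FIRST(G) = {then}, so it goes in M[K, t] for t ∈ {then}.

K -> λ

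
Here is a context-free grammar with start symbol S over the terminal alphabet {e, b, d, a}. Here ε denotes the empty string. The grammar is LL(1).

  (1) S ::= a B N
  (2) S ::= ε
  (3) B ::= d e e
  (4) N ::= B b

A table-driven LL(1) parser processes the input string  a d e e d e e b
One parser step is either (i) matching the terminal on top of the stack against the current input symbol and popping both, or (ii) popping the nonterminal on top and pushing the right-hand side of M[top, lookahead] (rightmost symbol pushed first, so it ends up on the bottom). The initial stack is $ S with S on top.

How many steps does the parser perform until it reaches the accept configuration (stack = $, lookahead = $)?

      Stack      Input              Action
   1  $ S        a d e e d e e b $  expand S ::= a B N
   2  $ N B a    a d e e d e e b $  match a
   3  $ N B      d e e d e e b $    expand B ::= d e e
   4  $ N e e d  d e e d e e b $    match d
   5  $ N e e    e e d e e b $      match e
   6  $ N e      e d e e b $        match e
   7  $ N        d e e b $          expand N ::= B b
   8  $ b B      d e e b $          expand B ::= d e e
   9  $ b e e d  d e e b $          match d
  10  $ b e e    e e b $            match e
  11  $ b e      e b $              match e
  12  $ b        b $                match b
Accept reached after 12 steps.

12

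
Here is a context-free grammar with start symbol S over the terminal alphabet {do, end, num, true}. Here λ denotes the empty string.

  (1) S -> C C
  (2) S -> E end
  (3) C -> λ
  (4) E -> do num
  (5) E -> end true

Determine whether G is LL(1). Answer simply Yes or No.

Yes

FIRST(S) = {λ, do, end}
FIRST(C) = {λ}
FIRST(E) = {do, end}
FOLLOW(S) = {$}
FOLLOW(C) = {$}
FOLLOW(E) = {end}
Each cell of M receives at most one production.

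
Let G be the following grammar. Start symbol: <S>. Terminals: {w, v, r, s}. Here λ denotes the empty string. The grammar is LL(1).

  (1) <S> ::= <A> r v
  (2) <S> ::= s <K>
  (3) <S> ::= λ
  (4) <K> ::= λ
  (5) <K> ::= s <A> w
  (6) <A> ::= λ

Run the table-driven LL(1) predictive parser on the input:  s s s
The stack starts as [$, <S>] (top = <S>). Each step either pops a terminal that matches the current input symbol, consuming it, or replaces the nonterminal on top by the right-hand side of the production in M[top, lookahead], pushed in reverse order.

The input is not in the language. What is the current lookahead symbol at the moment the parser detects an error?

step 1: stack=$ <S>  input=s s s $  — expand <S> ::= s <K>
step 2: stack=$ <K> s  input=s s s $  — match s
step 3: stack=$ <K>  input=s s $  — expand <K> ::= s <A> w
step 4: stack=$ w <A> s  input=s s $  — match s
step 5: stack=$ w <A>  input=s $  — error: M[<A>, s] is empty

s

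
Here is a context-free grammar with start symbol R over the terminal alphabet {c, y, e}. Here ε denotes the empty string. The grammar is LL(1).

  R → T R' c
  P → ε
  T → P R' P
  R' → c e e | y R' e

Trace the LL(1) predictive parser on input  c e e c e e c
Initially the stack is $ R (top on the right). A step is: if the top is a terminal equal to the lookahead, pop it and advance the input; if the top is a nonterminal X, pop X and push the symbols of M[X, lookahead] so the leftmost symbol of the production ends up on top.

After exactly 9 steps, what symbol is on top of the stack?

     Stack           Input            Action
  1  $ R             c e e c e e c $  expand R → T R' c
  2  $ c R' T        c e e c e e c $  expand T → P R' P
  3  $ c R' P R' P   c e e c e e c $  expand P → ε
  4  $ c R' P R'     c e e c e e c $  expand R' → c e e
  5  $ c R' P e e c  c e e c e e c $  match c
  6  $ c R' P e e    e e c e e c $    match e
  7  $ c R' P e      e c e e c $      match e
  8  $ c R' P        c e e c $        expand P → ε
  9  $ c R'          c e e c $        expand R' → c e e
Stack after step 9: $ c e e c (top = c).

c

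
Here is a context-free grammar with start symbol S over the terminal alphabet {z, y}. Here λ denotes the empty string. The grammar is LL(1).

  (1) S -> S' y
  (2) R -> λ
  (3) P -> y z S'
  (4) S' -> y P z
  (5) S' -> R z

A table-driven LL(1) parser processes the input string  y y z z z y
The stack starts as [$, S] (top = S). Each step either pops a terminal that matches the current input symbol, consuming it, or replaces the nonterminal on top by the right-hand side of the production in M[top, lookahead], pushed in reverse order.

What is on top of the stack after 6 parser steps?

step 1: stack=$ S  input=y y z z z y $  — expand S -> S' y
step 2: stack=$ y S'  input=y y z z z y $  — expand S' -> y P z
step 3: stack=$ y z P y  input=y y z z z y $  — match y
step 4: stack=$ y z P  input=y z z z y $  — expand P -> y z S'
step 5: stack=$ y z S' z y  input=y z z z y $  — match y
step 6: stack=$ y z S' z  input=z z z y $  — match z
Stack after step 6: $ y z S' (top = S').

S'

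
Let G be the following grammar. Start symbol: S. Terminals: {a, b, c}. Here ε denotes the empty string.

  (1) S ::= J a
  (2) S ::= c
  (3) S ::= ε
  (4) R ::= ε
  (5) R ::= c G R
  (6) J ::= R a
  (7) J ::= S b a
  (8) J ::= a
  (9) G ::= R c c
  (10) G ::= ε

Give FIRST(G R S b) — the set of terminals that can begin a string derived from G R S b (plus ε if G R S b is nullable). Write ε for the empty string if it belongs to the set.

{a, b, c}

FIRST(R) = {ε, c}
FIRST(G) = {ε, c}  (via R c c)
FIRST(S) = {ε, a, b, c}  (via J a)
FIRST(J) = {a, b, c}  (via R a, S b a)
FIRST(G R S b): take FIRST of each symbol in turn, carrying on past any symbol whose FIRST contains ε; result {a, b, c}.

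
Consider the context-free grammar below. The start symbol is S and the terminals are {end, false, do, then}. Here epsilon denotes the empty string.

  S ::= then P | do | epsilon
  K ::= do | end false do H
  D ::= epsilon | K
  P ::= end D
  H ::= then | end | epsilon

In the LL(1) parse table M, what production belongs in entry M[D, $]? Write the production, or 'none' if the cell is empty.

FIRST(S): from S::=then P we get {then}; from S::=do we get {do}; from S::=epsilon we get {epsilon}. So FIRST(S) = {epsilon, do, then}.
FIRST(K): from K::=do we get {do}; from K::=end false do H we get {end}. So FIRST(K) = {do, end}.
FIRST(P): from P::=end D we get {end}. So FIRST(P) = {end}.
FIRST(H): from H::=then we get {then}; from H::=end we get {end}; from H::=epsilon we get {epsilon}. So FIRST(H) = {epsilon, end, then}.
FIRST(D): from D::=epsilon we get {epsilon}; from D::=K we get {do, end}. So FIRST(D) = {epsilon, do, end}.
FOLLOW(S) includes $ since S is the start symbol.
FOLLOW(P): in S::=then P, the suffix after P is empty, so FOLLOW(P) ⊇ FOLLOW(S) = {$}. Thus FOLLOW(P) = {$}.
FOLLOW(D): in P::=end D, the suffix after D is empty, so FOLLOW(D) ⊇ FOLLOW(P) = {$}. Thus FOLLOW(D) = {$}.
For D ::= epsilon: FIRST(epsilon) = {epsilon}, so it goes in M[D, t] for t ∈ {}; since epsilon ∈ FIRST, also for every t ∈ FOLLOW(D) = {$}.
For D ::= K: FIRST(K) = {do, end}, so it goes in M[D, t] for t ∈ {do, end}.

D ::= epsilon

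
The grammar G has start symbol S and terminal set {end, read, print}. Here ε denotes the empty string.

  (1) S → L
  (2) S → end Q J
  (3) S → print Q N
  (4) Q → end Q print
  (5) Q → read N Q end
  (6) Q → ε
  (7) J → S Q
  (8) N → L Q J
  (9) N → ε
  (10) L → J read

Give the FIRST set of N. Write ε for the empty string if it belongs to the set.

{ε, end, print}

FIRST(Q): from Q→end Q print we get {end}; from Q→read N Q end we get {read}; from Q→ε we get {ε}. So FIRST(Q) = {ε, end, read}.
FIRST(S): from S→L we get {end, print}; from S→end Q J we get {end}; from S→print Q N we get {print}. So FIRST(S) = {end, print}.
FIRST(J): from J→S Q we get {end, print}. So FIRST(J) = {end, print}.
FIRST(L): from L→J read we get {end, print}. So FIRST(L) = {end, print}.
FIRST(N): from N→L Q J we get {end, print}; from N→ε we get {ε}. So FIRST(N) = {ε, end, print}.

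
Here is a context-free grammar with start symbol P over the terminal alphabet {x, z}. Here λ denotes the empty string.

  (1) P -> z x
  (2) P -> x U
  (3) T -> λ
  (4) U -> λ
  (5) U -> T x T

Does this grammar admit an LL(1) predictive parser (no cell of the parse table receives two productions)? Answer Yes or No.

FIRST(P) = {x, z}
FIRST(T) = {λ}
FIRST(U) = {λ, x}
FOLLOW(P) = {$}
FOLLOW(T) = {$, x}
FOLLOW(U) = {$}
Each cell of M receives at most one production.

Yes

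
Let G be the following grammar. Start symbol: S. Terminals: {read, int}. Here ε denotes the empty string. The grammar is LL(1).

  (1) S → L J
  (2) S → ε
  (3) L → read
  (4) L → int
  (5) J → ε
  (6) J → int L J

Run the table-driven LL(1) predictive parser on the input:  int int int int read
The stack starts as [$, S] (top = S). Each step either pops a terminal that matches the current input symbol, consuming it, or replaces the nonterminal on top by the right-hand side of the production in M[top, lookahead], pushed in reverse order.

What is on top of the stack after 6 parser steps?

step 1: stack=$ S  input=int int int int read $  — expand S → L J
step 2: stack=$ J L  input=int int int int read $  — expand L → int
step 3: stack=$ J int  input=int int int int read $  — match int
step 4: stack=$ J  input=int int int read $  — expand J → int L J
step 5: stack=$ J L int  input=int int int read $  — match int
step 6: stack=$ J L  input=int int read $  — expand L → int
Stack after step 6: $ J int (top = int).

int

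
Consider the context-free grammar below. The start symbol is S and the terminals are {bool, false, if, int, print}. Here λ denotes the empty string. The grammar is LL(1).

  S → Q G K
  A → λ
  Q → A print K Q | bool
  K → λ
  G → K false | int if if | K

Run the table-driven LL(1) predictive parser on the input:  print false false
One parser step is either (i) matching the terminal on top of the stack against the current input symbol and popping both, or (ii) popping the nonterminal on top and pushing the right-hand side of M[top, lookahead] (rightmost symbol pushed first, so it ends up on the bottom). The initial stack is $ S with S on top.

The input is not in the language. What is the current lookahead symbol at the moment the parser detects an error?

     Stack              Input                Action
  1  $ S                print false false $  expand S → Q G K
  2  $ K G Q            print false false $  expand Q → A print K Q
  3  $ K G Q K print A  print false false $  expand A → λ
  4  $ K G Q K print    print false false $  match print
  5  $ K G Q K          false false $        expand K → λ
  6  $ K G Q            false false $        error: M[Q, false] is empty

false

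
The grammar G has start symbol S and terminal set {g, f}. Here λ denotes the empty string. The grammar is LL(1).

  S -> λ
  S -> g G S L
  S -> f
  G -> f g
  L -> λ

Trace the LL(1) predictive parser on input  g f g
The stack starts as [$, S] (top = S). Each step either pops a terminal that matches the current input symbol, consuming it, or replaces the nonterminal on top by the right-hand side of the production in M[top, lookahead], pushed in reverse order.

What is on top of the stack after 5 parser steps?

     Stack      Input    Action
  1  $ S        g f g $  expand S -> g G S L
  2  $ L S G g  g f g $  match g
  3  $ L S G    f g $    expand G -> f g
  4  $ L S g f  f g $    match f
  5  $ L S g    g $      match g
Stack after step 5: $ L S (top = S).

S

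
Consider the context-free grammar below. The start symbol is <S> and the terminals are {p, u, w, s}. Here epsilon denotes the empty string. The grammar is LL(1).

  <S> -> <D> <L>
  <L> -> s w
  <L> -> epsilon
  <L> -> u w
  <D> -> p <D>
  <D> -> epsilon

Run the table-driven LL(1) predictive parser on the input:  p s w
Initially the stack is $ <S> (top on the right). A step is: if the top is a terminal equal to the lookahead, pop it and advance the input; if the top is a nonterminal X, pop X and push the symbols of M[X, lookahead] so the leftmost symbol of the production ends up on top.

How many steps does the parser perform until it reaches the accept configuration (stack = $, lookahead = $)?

step 1: stack=$ <S>  input=p s w $  — expand <S> -> <D> <L>
step 2: stack=$ <L> <D>  input=p s w $  — expand <D> -> p <D>
step 3: stack=$ <L> <D> p  input=p s w $  — match p
step 4: stack=$ <L> <D>  input=s w $  — expand <D> -> epsilon
step 5: stack=$ <L>  input=s w $  — expand <L> -> s w
step 6: stack=$ w s  input=s w $  — match s
step 7: stack=$ w  input=w $  — match w
Accept reached after 7 steps.

7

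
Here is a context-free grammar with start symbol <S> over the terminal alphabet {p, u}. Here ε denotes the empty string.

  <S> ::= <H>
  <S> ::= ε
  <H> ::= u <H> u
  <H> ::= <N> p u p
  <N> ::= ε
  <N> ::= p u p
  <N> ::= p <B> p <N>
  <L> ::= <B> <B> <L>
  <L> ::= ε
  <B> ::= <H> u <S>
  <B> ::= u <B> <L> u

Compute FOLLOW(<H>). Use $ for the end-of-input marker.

FIRST(<N>) = {ε, p}
FIRST(<H>) = {p, u}  (via <N> p u p)
FIRST(<S>) = {ε, p, u}  (via <H>)
FIRST(<B>) = {p, u}  (via <H> u <S>)
FIRST(<L>) = {ε, p, u}  (via <B> <B> <L>)
FOLLOW(<S>) includes $ since <S> is the start symbol.
FOLLOW(<N>): in <H>::=<N> p u p, <N> is followed by p u p with FIRST {p}; in <N>::=p <B> p <N>, the suffix after <N> is empty (adds nothing new). Thus FOLLOW(<N>) = {p}.
FOLLOW(<L>): in <L>::=<B> <B> <L>, the suffix after <L> is empty (adds nothing new); in <B>::=u <B> <L> u, <L> is followed by u with FIRST {u}. Thus FOLLOW(<L>) = {u}.
FOLLOW(<B>): in <N>::=p <B> p <N>, <B> is followed by p <N> with FIRST {p}; in <L>::=<B> <B> <L> (occurrence 1), <B> is followed by <B> <L> with FIRST {p, u}; in <L>::=<B> <B> <L> (occurrence 2), <B> is followed by <L> with FIRST {ε, p, u}; in <L>::=<B> <B> <L> (occurrence 2), the suffix after <B> is nullable, so FOLLOW(<B>) ⊇ FOLLOW(<L>) = {u}; in <B>::=u <B> <L> u, <B> is followed by <L> u with FIRST {p, u}. Thus FOLLOW(<B>) = {p, u}.
FOLLOW(<S>): in <B>::=<H> u <S>, the suffix after <S> is empty, so FOLLOW(<S>) ⊇ FOLLOW(<B>) = {p, u}. Thus FOLLOW(<S>) = {$, p, u}.
FOLLOW(<H>): in <S>::=<H>, the suffix after <H> is empty, so FOLLOW(<H>) ⊇ FOLLOW(<S>) = {$, p, u}; in <H>::=u <H> u, <H> is followed by u with FIRST {u}; in <B>::=<H> u <S>, <H> is followed by u <S> with FIRST {u}. Thus FOLLOW(<H>) = {$, p, u}.

{$, p, u}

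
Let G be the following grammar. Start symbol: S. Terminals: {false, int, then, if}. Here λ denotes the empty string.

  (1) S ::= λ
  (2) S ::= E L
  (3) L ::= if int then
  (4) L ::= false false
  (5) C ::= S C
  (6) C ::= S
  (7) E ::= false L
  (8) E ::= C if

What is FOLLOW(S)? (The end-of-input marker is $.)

FIRST(L) = {false, if}
FIRST(S) = {λ, false, if}  (via E L)
FIRST(C) = {λ, false, if}  (via S C, S)
FIRST(E) = {false, if}  (via C if)
FOLLOW(S) includes $ since S is the start symbol.
FOLLOW(C): in C::=S C, the suffix after C is empty (adds nothing new); in E::=C if, C is followed by if with FIRST {if}. Thus FOLLOW(C) = {if}.
FOLLOW(S): in C::=S C, S is followed by C with FIRST {λ, false, if}; in C::=S C, the suffix after S is nullable, so FOLLOW(S) ⊇ FOLLOW(C) = {if}; in C::=S, the suffix after S is empty, so FOLLOW(S) ⊇ FOLLOW(C) = {if}. Thus FOLLOW(S) = {$, false, if}.
FOLLOW(E): in S::=E L, E is followed by L with FIRST {false, if}. Thus FOLLOW(E) = {false, if}.
FOLLOW(L): in S::=E L, the suffix after L is empty, so FOLLOW(L) ⊇ FOLLOW(S) = {$, false, if}; in E::=false L, the suffix after L is empty, so FOLLOW(L) ⊇ FOLLOW(E) = {false, if}. Thus FOLLOW(L) = {$, false, if}.

{$, false, if}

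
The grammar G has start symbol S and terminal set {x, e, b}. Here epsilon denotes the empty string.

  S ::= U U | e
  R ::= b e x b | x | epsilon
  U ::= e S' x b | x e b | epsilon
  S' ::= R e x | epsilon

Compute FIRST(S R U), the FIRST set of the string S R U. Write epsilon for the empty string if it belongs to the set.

FIRST(R) = {epsilon, b, x}
FIRST(U) = {epsilon, e, x}
FIRST(S) = {epsilon, e, x}  (via U U)
FIRST(S') = {epsilon, b, e, x}  (via R e x)
FIRST(S R U): take FIRST of each symbol in turn, carrying on past any symbol whose FIRST contains epsilon; result {epsilon, b, e, x}.

{epsilon, b, e, x}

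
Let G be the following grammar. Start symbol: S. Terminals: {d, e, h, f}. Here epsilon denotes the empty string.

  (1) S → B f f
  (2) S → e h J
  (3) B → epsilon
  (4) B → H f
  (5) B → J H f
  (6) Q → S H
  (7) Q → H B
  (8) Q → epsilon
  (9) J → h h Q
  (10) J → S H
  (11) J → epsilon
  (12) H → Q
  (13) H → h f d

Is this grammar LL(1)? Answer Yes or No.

No

FIRST(S) = {e, f, h}
FIRST(B) = {epsilon, e, f, h}
FIRST(Q) = {epsilon, e, f, h}
FIRST(J) = {epsilon, e, f, h}
FIRST(H) = {epsilon, e, f, h}
FOLLOW(S) = {$, e, f, h}
FOLLOW(B) = {$, e, f, h}
FOLLOW(Q) = {$, e, f, h}
FOLLOW(J) = {$, e, f, h}
FOLLOW(H) = {$, e, f, h}
Cell M[B, e] receives both B → epsilon and B → H f and B → J H f — the grammar is not LL(1).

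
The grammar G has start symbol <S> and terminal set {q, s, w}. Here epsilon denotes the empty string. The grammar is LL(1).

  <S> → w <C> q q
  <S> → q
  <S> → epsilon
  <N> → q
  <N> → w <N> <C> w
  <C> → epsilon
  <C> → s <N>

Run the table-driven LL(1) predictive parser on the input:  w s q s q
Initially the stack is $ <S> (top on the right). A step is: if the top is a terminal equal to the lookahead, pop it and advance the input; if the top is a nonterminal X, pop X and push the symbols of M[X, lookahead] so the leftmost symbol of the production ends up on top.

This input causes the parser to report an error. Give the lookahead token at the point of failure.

     Stack        Input        Action
  1  $ <S>        w s q s q $  expand <S> → w <C> q q
  2  $ q q <C> w  w s q s q $  match w
  3  $ q q <C>    s q s q $    expand <C> → s <N>
  4  $ q q <N> s  s q s q $    match s
  5  $ q q <N>    q s q $      expand <N> → q
  6  $ q q q      q s q $      match q
  7  $ q q        s q $        error: top is terminal q but lookahead is s

s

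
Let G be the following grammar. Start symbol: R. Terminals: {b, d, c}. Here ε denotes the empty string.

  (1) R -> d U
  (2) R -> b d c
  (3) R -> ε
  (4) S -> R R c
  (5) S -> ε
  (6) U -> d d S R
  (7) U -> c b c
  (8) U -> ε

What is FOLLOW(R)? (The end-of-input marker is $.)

{$, b, c, d}

FIRST(R) = {ε, b, d}
FIRST(U) = {ε, c, d}
FIRST(S) = {ε, b, c, d}  (via R R c)
FOLLOW(R) includes $ since R is the start symbol.
FOLLOW(R): in S->R R c (occurrence 1), R is followed by R c with FIRST {b, c, d}; in S->R R c (occurrence 2), R is followed by c with FIRST {c}; in U->d d S R, the suffix after R is empty, so FOLLOW(R) ⊇ FOLLOW(U) = {$, b, c, d}. Thus FOLLOW(R) = {$, b, c, d}.
FOLLOW(U): in R->d U, the suffix after U is empty, so FOLLOW(U) ⊇ FOLLOW(R) = {$, b, c, d}. Thus FOLLOW(U) = {$, b, c, d}.
FOLLOW(S): in U->d d S R, S is followed by R with FIRST {ε, b, d}; in U->d d S R, the suffix after S is nullable, so FOLLOW(S) ⊇ FOLLOW(U) = {$, b, c, d}. Thus FOLLOW(S) = {$, b, c, d}.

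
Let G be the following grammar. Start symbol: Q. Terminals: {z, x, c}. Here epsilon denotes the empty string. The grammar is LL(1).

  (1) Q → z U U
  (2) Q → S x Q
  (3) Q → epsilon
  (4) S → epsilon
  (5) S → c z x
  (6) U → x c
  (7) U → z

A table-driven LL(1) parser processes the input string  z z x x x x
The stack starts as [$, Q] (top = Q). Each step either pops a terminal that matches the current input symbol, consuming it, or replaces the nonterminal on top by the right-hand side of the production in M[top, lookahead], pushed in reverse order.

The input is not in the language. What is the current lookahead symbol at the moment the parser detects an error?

step 1: stack=$ Q  input=z z x x x x $  — expand Q → z U U
step 2: stack=$ U U z  input=z z x x x x $  — match z
step 3: stack=$ U U  input=z x x x x $  — expand U → z
step 4: stack=$ U z  input=z x x x x $  — match z
step 5: stack=$ U  input=x x x x $  — expand U → x c
step 6: stack=$ c x  input=x x x x $  — match x
step 7: stack=$ c  input=x x x $  — error: top is terminal c but lookahead is x

x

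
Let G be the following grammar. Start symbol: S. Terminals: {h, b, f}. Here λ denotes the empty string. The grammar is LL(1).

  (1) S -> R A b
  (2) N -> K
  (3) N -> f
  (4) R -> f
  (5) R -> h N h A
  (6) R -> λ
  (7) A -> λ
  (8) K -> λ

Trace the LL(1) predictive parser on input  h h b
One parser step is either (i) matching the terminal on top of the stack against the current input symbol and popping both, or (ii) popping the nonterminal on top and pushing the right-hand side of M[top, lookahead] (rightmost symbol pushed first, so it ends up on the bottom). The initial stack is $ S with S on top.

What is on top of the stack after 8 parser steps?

b

     Stack          Input    Action
  1  $ S            h h b $  expand S -> R A b
  2  $ b A R        h h b $  expand R -> h N h A
  3  $ b A A h N h  h h b $  match h
  4  $ b A A h N    h b $    expand N -> K
  5  $ b A A h K    h b $    expand K -> λ
  6  $ b A A h      h b $    match h
  7  $ b A A        b $      expand A -> λ
  8  $ b A          b $      expand A -> λ
Stack after step 8: $ b (top = b).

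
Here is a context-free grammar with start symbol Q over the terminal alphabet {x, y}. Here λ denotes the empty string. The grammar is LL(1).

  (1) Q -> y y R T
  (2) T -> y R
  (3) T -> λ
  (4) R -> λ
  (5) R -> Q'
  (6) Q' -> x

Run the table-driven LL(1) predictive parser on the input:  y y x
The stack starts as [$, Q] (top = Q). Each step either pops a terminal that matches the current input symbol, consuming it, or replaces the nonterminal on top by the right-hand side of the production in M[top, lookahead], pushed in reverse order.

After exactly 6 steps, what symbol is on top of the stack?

T

step 1: stack=$ Q  input=y y x $  — expand Q -> y y R T
step 2: stack=$ T R y y  input=y y x $  — match y
step 3: stack=$ T R y  input=y x $  — match y
step 4: stack=$ T R  input=x $  — expand R -> Q'
step 5: stack=$ T Q'  input=x $  — expand Q' -> x
step 6: stack=$ T x  input=x $  — match x
Stack after step 6: $ T (top = T).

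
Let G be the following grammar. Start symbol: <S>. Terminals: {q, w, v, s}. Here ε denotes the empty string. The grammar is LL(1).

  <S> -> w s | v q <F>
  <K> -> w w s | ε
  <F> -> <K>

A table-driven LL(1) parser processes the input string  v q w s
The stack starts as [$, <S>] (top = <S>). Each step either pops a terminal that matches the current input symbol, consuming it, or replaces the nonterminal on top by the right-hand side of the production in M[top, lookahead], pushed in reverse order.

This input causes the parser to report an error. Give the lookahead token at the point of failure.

step 1: stack=$ <S>  input=v q w s $  — expand <S> -> v q <F>
step 2: stack=$ <F> q v  input=v q w s $  — match v
step 3: stack=$ <F> q  input=q w s $  — match q
step 4: stack=$ <F>  input=w s $  — expand <F> -> <K>
step 5: stack=$ <K>  input=w s $  — expand <K> -> w w s
step 6: stack=$ s w w  input=w s $  — match w
step 7: stack=$ s w  input=s $  — error: top is terminal w but lookahead is s

s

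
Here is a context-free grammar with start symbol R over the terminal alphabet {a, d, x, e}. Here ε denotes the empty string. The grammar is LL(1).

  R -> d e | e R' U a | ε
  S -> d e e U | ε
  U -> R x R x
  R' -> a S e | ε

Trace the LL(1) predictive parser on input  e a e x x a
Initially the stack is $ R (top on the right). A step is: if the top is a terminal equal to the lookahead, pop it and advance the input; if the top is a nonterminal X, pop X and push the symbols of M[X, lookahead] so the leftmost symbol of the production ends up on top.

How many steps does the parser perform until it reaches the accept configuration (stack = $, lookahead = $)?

12

step 1: stack=$ R  input=e a e x x a $  — expand R -> e R' U a
step 2: stack=$ a U R' e  input=e a e x x a $  — match e
step 3: stack=$ a U R'  input=a e x x a $  — expand R' -> a S e
step 4: stack=$ a U e S a  input=a e x x a $  — match a
step 5: stack=$ a U e S  input=e x x a $  — expand S -> ε
step 6: stack=$ a U e  input=e x x a $  — match e
step 7: stack=$ a U  input=x x a $  — expand U -> R x R x
step 8: stack=$ a x R x R  input=x x a $  — expand R -> ε
step 9: stack=$ a x R x  input=x x a $  — match x
step 10: stack=$ a x R  input=x a $  — expand R -> ε
step 11: stack=$ a x  input=x a $  — match x
step 12: stack=$ a  input=a $  — match a
Accept reached after 12 steps.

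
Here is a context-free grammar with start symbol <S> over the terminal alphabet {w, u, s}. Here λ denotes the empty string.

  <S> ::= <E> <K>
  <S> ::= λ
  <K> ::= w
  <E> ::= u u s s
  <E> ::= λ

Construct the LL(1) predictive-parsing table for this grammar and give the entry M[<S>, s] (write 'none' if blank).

none

FIRST(<K>) = {w}
FIRST(<E>) = {λ, u}
FIRST(<S>) = {λ, u, w}  (via <E> <K>)
FOLLOW(<S>) includes $ since <S> is the start symbol.
FOLLOW(<S>): <S> appears on no right-hand side. Thus FOLLOW(<S>) = {$}.
For <S> ::= <E> <K>: FIRST(<E> <K>) = {u, w}, so it goes in M[<S>, t] for t ∈ {u, w}.
For <S> ::= λ: FIRST(λ) = {λ}, so it goes in M[<S>, t] for t ∈ {}; since λ ∈ FIRST, also for every t ∈ FOLLOW(<S>) = {$}.
None of these place a production in M[<S>, s].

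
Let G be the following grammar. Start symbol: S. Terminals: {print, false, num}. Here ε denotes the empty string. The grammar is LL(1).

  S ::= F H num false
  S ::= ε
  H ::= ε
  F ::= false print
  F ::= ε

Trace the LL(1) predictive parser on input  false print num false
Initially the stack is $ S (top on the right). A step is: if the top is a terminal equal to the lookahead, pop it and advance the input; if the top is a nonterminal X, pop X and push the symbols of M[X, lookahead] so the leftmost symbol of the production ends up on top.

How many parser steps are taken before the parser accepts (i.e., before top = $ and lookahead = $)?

step 1: stack=$ S  input=false print num false $  — expand S ::= F H num false
step 2: stack=$ false num H F  input=false print num false $  — expand F ::= false print
step 3: stack=$ false num H print false  input=false print num false $  — match false
step 4: stack=$ false num H print  input=print num false $  — match print
step 5: stack=$ false num H  input=num false $  — expand H ::= ε
step 6: stack=$ false num  input=num false $  — match num
step 7: stack=$ false  input=false $  — match false
Accept reached after 7 steps.

7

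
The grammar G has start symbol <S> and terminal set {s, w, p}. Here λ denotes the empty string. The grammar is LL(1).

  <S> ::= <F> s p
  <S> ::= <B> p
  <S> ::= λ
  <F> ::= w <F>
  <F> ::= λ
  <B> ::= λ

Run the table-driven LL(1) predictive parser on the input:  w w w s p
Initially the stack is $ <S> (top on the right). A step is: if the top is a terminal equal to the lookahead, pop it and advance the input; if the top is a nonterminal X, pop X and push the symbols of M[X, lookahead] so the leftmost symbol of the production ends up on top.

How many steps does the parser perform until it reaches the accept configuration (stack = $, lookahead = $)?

10

step 1: stack=$ <S>  input=w w w s p $  — expand <S> ::= <F> s p
step 2: stack=$ p s <F>  input=w w w s p $  — expand <F> ::= w <F>
step 3: stack=$ p s <F> w  input=w w w s p $  — match w
step 4: stack=$ p s <F>  input=w w s p $  — expand <F> ::= w <F>
step 5: stack=$ p s <F> w  input=w w s p $  — match w
step 6: stack=$ p s <F>  input=w s p $  — expand <F> ::= w <F>
step 7: stack=$ p s <F> w  input=w s p $  — match w
step 8: stack=$ p s <F>  input=s p $  — expand <F> ::= λ
step 9: stack=$ p s  input=s p $  — match s
step 10: stack=$ p  input=p $  — match p
Accept reached after 10 steps.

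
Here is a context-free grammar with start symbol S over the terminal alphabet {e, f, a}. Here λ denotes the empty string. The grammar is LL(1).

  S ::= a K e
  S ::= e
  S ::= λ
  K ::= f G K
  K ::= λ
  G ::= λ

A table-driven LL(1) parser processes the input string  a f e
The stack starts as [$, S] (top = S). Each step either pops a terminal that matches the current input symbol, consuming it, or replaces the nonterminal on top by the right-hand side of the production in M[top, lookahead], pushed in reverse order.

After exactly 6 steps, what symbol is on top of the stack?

e

step 1: stack=$ S  input=a f e $  — expand S ::= a K e
step 2: stack=$ e K a  input=a f e $  — match a
step 3: stack=$ e K  input=f e $  — expand K ::= f G K
step 4: stack=$ e K G f  input=f e $  — match f
step 5: stack=$ e K G  input=e $  — expand G ::= λ
step 6: stack=$ e K  input=e $  — expand K ::= λ
Stack after step 6: $ e (top = e).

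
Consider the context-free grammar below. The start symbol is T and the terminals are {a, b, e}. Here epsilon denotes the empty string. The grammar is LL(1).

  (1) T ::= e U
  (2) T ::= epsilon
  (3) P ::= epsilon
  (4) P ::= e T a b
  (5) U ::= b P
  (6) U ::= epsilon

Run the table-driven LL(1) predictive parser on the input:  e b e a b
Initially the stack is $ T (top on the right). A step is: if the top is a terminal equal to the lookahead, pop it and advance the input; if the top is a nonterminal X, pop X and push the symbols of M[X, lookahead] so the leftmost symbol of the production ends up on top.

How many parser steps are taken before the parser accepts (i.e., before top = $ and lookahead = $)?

     Stack      Input        Action
  1  $ T        e b e a b $  expand T ::= e U
  2  $ U e      e b e a b $  match e
  3  $ U        b e a b $    expand U ::= b P
  4  $ P b      b e a b $    match b
  5  $ P        e a b $      expand P ::= e T a b
  6  $ b a T e  e a b $      match e
  7  $ b a T    a b $        expand T ::= epsilon
  8  $ b a      a b $        match a
  9  $ b        b $          match b
Accept reached after 9 steps.

9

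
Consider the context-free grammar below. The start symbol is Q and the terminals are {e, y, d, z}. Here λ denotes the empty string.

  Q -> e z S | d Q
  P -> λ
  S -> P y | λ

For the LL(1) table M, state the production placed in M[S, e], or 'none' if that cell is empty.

none

FIRST(Q) = {d, e}
FIRST(P) = {λ}
FIRST(S) = {λ, y}  (via P y)
FOLLOW(Q) includes $ since Q is the start symbol.
FOLLOW(Q): in Q->d Q, the suffix after Q is empty (adds nothing new). Thus FOLLOW(Q) = {$}.
FOLLOW(S): in Q->e z S, the suffix after S is empty, so FOLLOW(S) ⊇ FOLLOW(Q) = {$}. Thus FOLLOW(S) = {$}.
For S -> P y: FIRST(P y) = {y}, so it goes in M[S, t] for t ∈ {y}.
For S -> λ: FIRST(λ) = {λ}, so it goes in M[S, t] for t ∈ {}; since λ ∈ FIRST, also for every t ∈ FOLLOW(S) = {$}.
None of these place a production in M[S, e].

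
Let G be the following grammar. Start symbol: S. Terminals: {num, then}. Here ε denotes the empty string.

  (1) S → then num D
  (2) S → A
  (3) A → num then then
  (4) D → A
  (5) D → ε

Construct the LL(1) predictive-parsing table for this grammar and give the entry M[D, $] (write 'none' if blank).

D → ε

FIRST(A) = {num}
FIRST(S) = {num, then}  (via A)
FIRST(D) = {ε, num}  (via A)
FOLLOW(S) includes $ since S is the start symbol.
FOLLOW(S): S appears on no right-hand side. Thus FOLLOW(S) = {$}.
FOLLOW(D): in S→then num D, the suffix after D is empty, so FOLLOW(D) ⊇ FOLLOW(S) = {$}. Thus FOLLOW(D) = {$}.
For D → A: FIRST(A) = {num}, so it goes in M[D, t] for t ∈ {num}.
For D → ε: FIRST(ε) = {ε}, so it goes in M[D, t] for t ∈ {}; since ε ∈ FIRST, also for every t ∈ FOLLOW(D) = {$}.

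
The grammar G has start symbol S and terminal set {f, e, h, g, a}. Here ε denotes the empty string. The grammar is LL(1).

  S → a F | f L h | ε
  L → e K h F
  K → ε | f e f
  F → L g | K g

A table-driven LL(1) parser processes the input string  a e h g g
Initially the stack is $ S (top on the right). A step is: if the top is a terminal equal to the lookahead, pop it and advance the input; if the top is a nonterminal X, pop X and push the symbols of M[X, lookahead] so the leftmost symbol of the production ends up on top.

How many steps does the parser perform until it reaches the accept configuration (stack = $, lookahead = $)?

11

step 1: stack=$ S  input=a e h g g $  — expand S → a F
step 2: stack=$ F a  input=a e h g g $  — match a
step 3: stack=$ F  input=e h g g $  — expand F → L g
step 4: stack=$ g L  input=e h g g $  — expand L → e K h F
step 5: stack=$ g F h K e  input=e h g g $  — match e
step 6: stack=$ g F h K  input=h g g $  — expand K → ε
step 7: stack=$ g F h  input=h g g $  — match h
step 8: stack=$ g F  input=g g $  — expand F → K g
step 9: stack=$ g g K  input=g g $  — expand K → ε
step 10: stack=$ g g  input=g g $  — match g
step 11: stack=$ g  input=g $  — match g
Accept reached after 11 steps.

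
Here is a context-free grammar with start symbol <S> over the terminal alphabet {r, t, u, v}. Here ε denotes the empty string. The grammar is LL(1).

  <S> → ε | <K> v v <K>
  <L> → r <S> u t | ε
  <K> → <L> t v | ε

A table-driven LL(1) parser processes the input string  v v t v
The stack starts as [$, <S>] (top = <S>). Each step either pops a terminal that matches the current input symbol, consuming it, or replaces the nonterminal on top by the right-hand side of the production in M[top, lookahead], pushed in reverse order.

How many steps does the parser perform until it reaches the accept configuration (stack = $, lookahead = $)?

step 1: stack=$ <S>  input=v v t v $  — expand <S> → <K> v v <K>
step 2: stack=$ <K> v v <K>  input=v v t v $  — expand <K> → ε
step 3: stack=$ <K> v v  input=v v t v $  — match v
step 4: stack=$ <K> v  input=v t v $  — match v
step 5: stack=$ <K>  input=t v $  — expand <K> → <L> t v
step 6: stack=$ v t <L>  input=t v $  — expand <L> → ε
step 7: stack=$ v t  input=t v $  — match t
step 8: stack=$ v  input=v $  — match v
Accept reached after 8 steps.

8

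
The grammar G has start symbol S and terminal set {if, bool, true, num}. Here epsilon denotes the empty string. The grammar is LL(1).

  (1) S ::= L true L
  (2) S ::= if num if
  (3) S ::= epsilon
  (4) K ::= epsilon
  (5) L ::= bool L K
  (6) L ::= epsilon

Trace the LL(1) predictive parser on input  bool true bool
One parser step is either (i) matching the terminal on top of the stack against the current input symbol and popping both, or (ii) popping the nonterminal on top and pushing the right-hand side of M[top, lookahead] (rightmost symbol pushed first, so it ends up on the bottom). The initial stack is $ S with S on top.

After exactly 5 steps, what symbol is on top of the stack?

step 1: stack=$ S  input=bool true bool $  — expand S ::= L true L
step 2: stack=$ L true L  input=bool true bool $  — expand L ::= bool L K
step 3: stack=$ L true K L bool  input=bool true bool $  — match bool
step 4: stack=$ L true K L  input=true bool $  — expand L ::= epsilon
step 5: stack=$ L true K  input=true bool $  — expand K ::= epsilon
Stack after step 5: $ L true (top = true).

true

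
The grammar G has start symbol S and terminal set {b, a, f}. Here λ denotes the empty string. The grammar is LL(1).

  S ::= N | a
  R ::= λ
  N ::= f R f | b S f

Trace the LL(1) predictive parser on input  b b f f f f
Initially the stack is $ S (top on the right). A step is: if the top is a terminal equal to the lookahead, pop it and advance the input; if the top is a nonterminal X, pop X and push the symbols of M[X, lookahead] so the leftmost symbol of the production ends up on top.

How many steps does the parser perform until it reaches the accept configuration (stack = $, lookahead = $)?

      Stack        Input          Action
   1  $ S          b b f f f f $  expand S ::= N
   2  $ N          b b f f f f $  expand N ::= b S f
   3  $ f S b      b b f f f f $  match b
   4  $ f S        b f f f f $    expand S ::= N
   5  $ f N        b f f f f $    expand N ::= b S f
   6  $ f f S b    b f f f f $    match b
   7  $ f f S      f f f f $      expand S ::= N
   8  $ f f N      f f f f $      expand N ::= f R f
   9  $ f f f R f  f f f f $      match f
  10  $ f f f R    f f f $        expand R ::= λ
  11  $ f f f      f f f $        match f
  12  $ f f        f f $          match f
  13  $ f          f $            match f
Accept reached after 13 steps.

13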